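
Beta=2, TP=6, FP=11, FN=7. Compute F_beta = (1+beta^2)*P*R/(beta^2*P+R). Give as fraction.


P = TP/(TP+FP) = 6/17 = 6/17
R = TP/(TP+FN) = 6/13 = 6/13
beta^2 = 2^2 = 4
(1 + beta^2) = 5
Numerator = (1+beta^2)*P*R = 180/221
Denominator = beta^2*P + R = 24/17 + 6/13 = 414/221
F_beta = 10/23

10/23


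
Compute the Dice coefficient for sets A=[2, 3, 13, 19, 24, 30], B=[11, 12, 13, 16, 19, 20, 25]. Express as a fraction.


A intersect B = [13, 19]
|A intersect B| = 2
|A| = 6, |B| = 7
Dice = 2*2 / (6+7)
= 4 / 13 = 4/13

4/13


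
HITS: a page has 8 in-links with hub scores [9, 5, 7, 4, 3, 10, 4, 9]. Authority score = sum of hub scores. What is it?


Authority = sum of hub scores of in-linkers
In-link 1: hub score = 9
In-link 2: hub score = 5
In-link 3: hub score = 7
In-link 4: hub score = 4
In-link 5: hub score = 3
In-link 6: hub score = 10
In-link 7: hub score = 4
In-link 8: hub score = 9
Authority = 9 + 5 + 7 + 4 + 3 + 10 + 4 + 9 = 51

51


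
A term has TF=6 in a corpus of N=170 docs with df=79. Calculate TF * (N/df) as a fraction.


TF * (N/df)
= 6 * (170/79)
= 6 * 170/79
= 1020/79

1020/79


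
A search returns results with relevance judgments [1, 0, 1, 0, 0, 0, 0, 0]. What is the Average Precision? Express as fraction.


Computing P@k for each relevant position:
Position 1: relevant, P@1 = 1/1 = 1
Position 2: not relevant
Position 3: relevant, P@3 = 2/3 = 2/3
Position 4: not relevant
Position 5: not relevant
Position 6: not relevant
Position 7: not relevant
Position 8: not relevant
Sum of P@k = 1 + 2/3 = 5/3
AP = 5/3 / 2 = 5/6

5/6


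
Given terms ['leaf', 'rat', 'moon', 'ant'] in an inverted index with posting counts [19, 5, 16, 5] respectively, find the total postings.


Summing posting list sizes:
'leaf': 19 postings
'rat': 5 postings
'moon': 16 postings
'ant': 5 postings
Total = 19 + 5 + 16 + 5 = 45

45


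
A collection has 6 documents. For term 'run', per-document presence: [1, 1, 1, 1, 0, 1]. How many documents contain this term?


Checking each document for 'run':
Doc 1: present
Doc 2: present
Doc 3: present
Doc 4: present
Doc 5: absent
Doc 6: present
df = sum of presences = 1 + 1 + 1 + 1 + 0 + 1 = 5

5


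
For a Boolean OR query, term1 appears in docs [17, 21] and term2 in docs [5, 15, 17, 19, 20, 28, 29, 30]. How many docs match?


Boolean OR: find union of posting lists
term1 docs: [17, 21]
term2 docs: [5, 15, 17, 19, 20, 28, 29, 30]
Union: [5, 15, 17, 19, 20, 21, 28, 29, 30]
|union| = 9

9


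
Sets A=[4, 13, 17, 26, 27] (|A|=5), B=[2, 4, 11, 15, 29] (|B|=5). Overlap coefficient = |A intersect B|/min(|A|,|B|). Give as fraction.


A intersect B = [4]
|A intersect B| = 1
min(|A|, |B|) = min(5, 5) = 5
Overlap = 1 / 5 = 1/5

1/5


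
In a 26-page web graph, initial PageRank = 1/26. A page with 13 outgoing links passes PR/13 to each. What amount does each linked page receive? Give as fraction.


Initial PR = 1/26 = 1/26
Outlinks = 13
Contribution per link = PR / outlinks
= 1/26 / 13
= 1/338

1/338


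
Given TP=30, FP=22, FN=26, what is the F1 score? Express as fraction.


F1 = 2 * P * R / (P + R)
P = TP/(TP+FP) = 30/52 = 15/26
R = TP/(TP+FN) = 30/56 = 15/28
2 * P * R = 2 * 15/26 * 15/28 = 225/364
P + R = 15/26 + 15/28 = 405/364
F1 = 225/364 / 405/364 = 5/9

5/9


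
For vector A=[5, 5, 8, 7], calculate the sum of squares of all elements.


|A|^2 = sum of squared components
A[0]^2 = 5^2 = 25
A[1]^2 = 5^2 = 25
A[2]^2 = 8^2 = 64
A[3]^2 = 7^2 = 49
Sum = 25 + 25 + 64 + 49 = 163

163


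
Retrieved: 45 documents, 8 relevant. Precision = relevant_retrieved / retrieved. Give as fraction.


Precision = relevant_retrieved / total_retrieved
= 8 / 45
= 8 / (8 + 37)
= 8/45

8/45


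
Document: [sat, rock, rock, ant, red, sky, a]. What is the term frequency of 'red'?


Document has 7 words
Scanning for 'red':
Found at positions: [4]
Count = 1

1


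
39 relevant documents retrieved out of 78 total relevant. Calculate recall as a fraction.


Recall = retrieved_relevant / total_relevant
= 39 / 78
= 39 / (39 + 39)
= 1/2

1/2


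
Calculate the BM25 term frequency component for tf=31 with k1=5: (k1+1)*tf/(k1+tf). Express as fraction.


BM25 TF component = (k1+1)*tf / (k1+tf)
k1 = 5, tf = 31
Numerator = (5+1)*31 = 186
Denominator = 5 + 31 = 36
= 186/36 = 31/6

31/6


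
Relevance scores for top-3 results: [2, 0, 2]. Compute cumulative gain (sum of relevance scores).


Cumulative Gain = sum of relevance scores
Position 1: rel=2, running sum=2
Position 2: rel=0, running sum=2
Position 3: rel=2, running sum=4
CG = 4

4


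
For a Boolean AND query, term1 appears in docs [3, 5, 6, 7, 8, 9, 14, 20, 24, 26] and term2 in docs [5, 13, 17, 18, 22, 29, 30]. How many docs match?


Boolean AND: find intersection of posting lists
term1 docs: [3, 5, 6, 7, 8, 9, 14, 20, 24, 26]
term2 docs: [5, 13, 17, 18, 22, 29, 30]
Intersection: [5]
|intersection| = 1

1


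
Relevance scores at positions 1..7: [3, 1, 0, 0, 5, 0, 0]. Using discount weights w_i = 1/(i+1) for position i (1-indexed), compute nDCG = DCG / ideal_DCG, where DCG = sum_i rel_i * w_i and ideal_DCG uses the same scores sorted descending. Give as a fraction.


Position discount weights w_i = 1/(i+1) for i=1..7:
Weights = [1/2, 1/3, 1/4, 1/5, 1/6, 1/7, 1/8]
Actual relevance: [3, 1, 0, 0, 5, 0, 0]
DCG = 3/2 + 1/3 + 0/4 + 0/5 + 5/6 + 0/7 + 0/8 = 8/3
Ideal relevance (sorted desc): [5, 3, 1, 0, 0, 0, 0]
Ideal DCG = 5/2 + 3/3 + 1/4 + 0/5 + 0/6 + 0/7 + 0/8 = 15/4
nDCG = DCG / ideal_DCG = 8/3 / 15/4 = 32/45

32/45


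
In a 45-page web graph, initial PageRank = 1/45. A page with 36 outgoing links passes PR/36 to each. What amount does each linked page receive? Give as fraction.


Initial PR = 1/45 = 1/45
Outlinks = 36
Contribution per link = PR / outlinks
= 1/45 / 36
= 1/1620

1/1620


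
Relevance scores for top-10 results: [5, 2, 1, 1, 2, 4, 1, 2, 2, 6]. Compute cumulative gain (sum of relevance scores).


Cumulative Gain = sum of relevance scores
Position 1: rel=5, running sum=5
Position 2: rel=2, running sum=7
Position 3: rel=1, running sum=8
Position 4: rel=1, running sum=9
Position 5: rel=2, running sum=11
Position 6: rel=4, running sum=15
Position 7: rel=1, running sum=16
Position 8: rel=2, running sum=18
Position 9: rel=2, running sum=20
Position 10: rel=6, running sum=26
CG = 26

26


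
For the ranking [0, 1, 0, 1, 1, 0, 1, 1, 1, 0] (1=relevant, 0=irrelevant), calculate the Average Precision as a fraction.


Computing P@k for each relevant position:
Position 1: not relevant
Position 2: relevant, P@2 = 1/2 = 1/2
Position 3: not relevant
Position 4: relevant, P@4 = 2/4 = 1/2
Position 5: relevant, P@5 = 3/5 = 3/5
Position 6: not relevant
Position 7: relevant, P@7 = 4/7 = 4/7
Position 8: relevant, P@8 = 5/8 = 5/8
Position 9: relevant, P@9 = 6/9 = 2/3
Position 10: not relevant
Sum of P@k = 1/2 + 1/2 + 3/5 + 4/7 + 5/8 + 2/3 = 2909/840
AP = 2909/840 / 6 = 2909/5040

2909/5040


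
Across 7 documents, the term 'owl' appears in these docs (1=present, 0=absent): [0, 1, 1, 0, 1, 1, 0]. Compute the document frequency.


Checking each document for 'owl':
Doc 1: absent
Doc 2: present
Doc 3: present
Doc 4: absent
Doc 5: present
Doc 6: present
Doc 7: absent
df = sum of presences = 0 + 1 + 1 + 0 + 1 + 1 + 0 = 4

4


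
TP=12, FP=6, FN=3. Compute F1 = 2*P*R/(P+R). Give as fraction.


F1 = 2 * P * R / (P + R)
P = TP/(TP+FP) = 12/18 = 2/3
R = TP/(TP+FN) = 12/15 = 4/5
2 * P * R = 2 * 2/3 * 4/5 = 16/15
P + R = 2/3 + 4/5 = 22/15
F1 = 16/15 / 22/15 = 8/11

8/11


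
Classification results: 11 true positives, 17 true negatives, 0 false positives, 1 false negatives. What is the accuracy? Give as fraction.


Accuracy = (TP + TN) / (TP + TN + FP + FN)
TP + TN = 11 + 17 = 28
Total = 11 + 17 + 0 + 1 = 29
Accuracy = 28 / 29 = 28/29

28/29


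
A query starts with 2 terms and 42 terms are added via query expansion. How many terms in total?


Original terms: 2
Expansion terms: 42
Total = 2 + 42 = 44

44


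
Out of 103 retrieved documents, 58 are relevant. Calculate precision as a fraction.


Precision = relevant_retrieved / total_retrieved
= 58 / 103
= 58 / (58 + 45)
= 58/103

58/103


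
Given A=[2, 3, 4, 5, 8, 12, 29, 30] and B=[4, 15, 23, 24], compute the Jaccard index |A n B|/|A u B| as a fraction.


A intersect B = [4]
|A intersect B| = 1
A union B = [2, 3, 4, 5, 8, 12, 15, 23, 24, 29, 30]
|A union B| = 11
Jaccard = 1/11 = 1/11

1/11


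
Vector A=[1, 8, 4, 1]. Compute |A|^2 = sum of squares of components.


|A|^2 = sum of squared components
A[0]^2 = 1^2 = 1
A[1]^2 = 8^2 = 64
A[2]^2 = 4^2 = 16
A[3]^2 = 1^2 = 1
Sum = 1 + 64 + 16 + 1 = 82

82


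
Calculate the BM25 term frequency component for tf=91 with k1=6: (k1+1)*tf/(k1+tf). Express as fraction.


BM25 TF component = (k1+1)*tf / (k1+tf)
k1 = 6, tf = 91
Numerator = (6+1)*91 = 637
Denominator = 6 + 91 = 97
= 637/97 = 637/97

637/97


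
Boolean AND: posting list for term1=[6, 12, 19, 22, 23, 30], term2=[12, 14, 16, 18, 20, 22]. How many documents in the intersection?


Boolean AND: find intersection of posting lists
term1 docs: [6, 12, 19, 22, 23, 30]
term2 docs: [12, 14, 16, 18, 20, 22]
Intersection: [12, 22]
|intersection| = 2

2


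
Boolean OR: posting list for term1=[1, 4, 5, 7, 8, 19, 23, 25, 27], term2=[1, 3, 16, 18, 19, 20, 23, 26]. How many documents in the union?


Boolean OR: find union of posting lists
term1 docs: [1, 4, 5, 7, 8, 19, 23, 25, 27]
term2 docs: [1, 3, 16, 18, 19, 20, 23, 26]
Union: [1, 3, 4, 5, 7, 8, 16, 18, 19, 20, 23, 25, 26, 27]
|union| = 14

14


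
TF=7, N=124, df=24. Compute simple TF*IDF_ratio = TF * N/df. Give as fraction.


TF * (N/df)
= 7 * (124/24)
= 7 * 31/6
= 217/6

217/6


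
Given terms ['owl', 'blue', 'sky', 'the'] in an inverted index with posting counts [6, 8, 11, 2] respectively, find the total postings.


Summing posting list sizes:
'owl': 6 postings
'blue': 8 postings
'sky': 11 postings
'the': 2 postings
Total = 6 + 8 + 11 + 2 = 27

27


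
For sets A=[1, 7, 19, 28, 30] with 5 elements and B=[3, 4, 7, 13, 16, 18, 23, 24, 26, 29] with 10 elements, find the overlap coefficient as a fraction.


A intersect B = [7]
|A intersect B| = 1
min(|A|, |B|) = min(5, 10) = 5
Overlap = 1 / 5 = 1/5

1/5


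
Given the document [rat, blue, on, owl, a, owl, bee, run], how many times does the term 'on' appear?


Document has 8 words
Scanning for 'on':
Found at positions: [2]
Count = 1

1


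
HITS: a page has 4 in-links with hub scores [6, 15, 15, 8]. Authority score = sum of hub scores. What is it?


Authority = sum of hub scores of in-linkers
In-link 1: hub score = 6
In-link 2: hub score = 15
In-link 3: hub score = 15
In-link 4: hub score = 8
Authority = 6 + 15 + 15 + 8 = 44

44


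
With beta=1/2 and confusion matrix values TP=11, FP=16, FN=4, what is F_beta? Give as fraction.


P = TP/(TP+FP) = 11/27 = 11/27
R = TP/(TP+FN) = 11/15 = 11/15
beta^2 = 1/2^2 = 1/4
(1 + beta^2) = 5/4
Numerator = (1+beta^2)*P*R = 121/324
Denominator = beta^2*P + R = 11/108 + 11/15 = 451/540
F_beta = 55/123

55/123


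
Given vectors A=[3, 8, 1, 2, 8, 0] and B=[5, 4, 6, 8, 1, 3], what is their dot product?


Dot product = sum of element-wise products
A[0]*B[0] = 3*5 = 15
A[1]*B[1] = 8*4 = 32
A[2]*B[2] = 1*6 = 6
A[3]*B[3] = 2*8 = 16
A[4]*B[4] = 8*1 = 8
A[5]*B[5] = 0*3 = 0
Sum = 15 + 32 + 6 + 16 + 8 + 0 = 77

77


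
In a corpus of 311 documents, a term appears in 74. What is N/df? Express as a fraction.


IDF ratio = N / df
= 311 / 74
= 311/74

311/74


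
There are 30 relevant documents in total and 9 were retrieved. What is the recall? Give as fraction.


Recall = retrieved_relevant / total_relevant
= 9 / 30
= 9 / (9 + 21)
= 3/10

3/10


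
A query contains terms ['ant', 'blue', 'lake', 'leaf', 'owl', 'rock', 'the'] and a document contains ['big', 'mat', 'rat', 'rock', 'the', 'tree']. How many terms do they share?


Query terms: ['ant', 'blue', 'lake', 'leaf', 'owl', 'rock', 'the']
Document terms: ['big', 'mat', 'rat', 'rock', 'the', 'tree']
Common terms: ['rock', 'the']
Overlap count = 2

2


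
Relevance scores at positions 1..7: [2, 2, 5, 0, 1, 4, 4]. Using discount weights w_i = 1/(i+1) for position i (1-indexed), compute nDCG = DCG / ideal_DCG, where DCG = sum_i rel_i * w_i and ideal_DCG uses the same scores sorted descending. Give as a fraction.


Position discount weights w_i = 1/(i+1) for i=1..7:
Weights = [1/2, 1/3, 1/4, 1/5, 1/6, 1/7, 1/8]
Actual relevance: [2, 2, 5, 0, 1, 4, 4]
DCG = 2/2 + 2/3 + 5/4 + 0/5 + 1/6 + 4/7 + 4/8 = 349/84
Ideal relevance (sorted desc): [5, 4, 4, 2, 2, 1, 0]
Ideal DCG = 5/2 + 4/3 + 4/4 + 2/5 + 2/6 + 1/7 + 0/8 = 1199/210
nDCG = DCG / ideal_DCG = 349/84 / 1199/210 = 1745/2398

1745/2398


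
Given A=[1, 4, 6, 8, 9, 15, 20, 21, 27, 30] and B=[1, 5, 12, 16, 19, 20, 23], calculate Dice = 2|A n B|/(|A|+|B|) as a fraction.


A intersect B = [1, 20]
|A intersect B| = 2
|A| = 10, |B| = 7
Dice = 2*2 / (10+7)
= 4 / 17 = 4/17

4/17


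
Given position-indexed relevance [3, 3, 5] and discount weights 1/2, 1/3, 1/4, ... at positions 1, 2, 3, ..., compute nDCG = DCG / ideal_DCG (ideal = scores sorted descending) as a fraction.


Position discount weights w_i = 1/(i+1) for i=1..3:
Weights = [1/2, 1/3, 1/4]
Actual relevance: [3, 3, 5]
DCG = 3/2 + 3/3 + 5/4 = 15/4
Ideal relevance (sorted desc): [5, 3, 3]
Ideal DCG = 5/2 + 3/3 + 3/4 = 17/4
nDCG = DCG / ideal_DCG = 15/4 / 17/4 = 15/17

15/17


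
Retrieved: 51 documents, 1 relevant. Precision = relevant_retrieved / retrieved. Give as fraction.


Precision = relevant_retrieved / total_retrieved
= 1 / 51
= 1 / (1 + 50)
= 1/51

1/51


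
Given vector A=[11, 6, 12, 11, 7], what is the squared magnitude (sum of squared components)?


|A|^2 = sum of squared components
A[0]^2 = 11^2 = 121
A[1]^2 = 6^2 = 36
A[2]^2 = 12^2 = 144
A[3]^2 = 11^2 = 121
A[4]^2 = 7^2 = 49
Sum = 121 + 36 + 144 + 121 + 49 = 471

471


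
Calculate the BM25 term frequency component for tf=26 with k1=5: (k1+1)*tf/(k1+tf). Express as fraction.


BM25 TF component = (k1+1)*tf / (k1+tf)
k1 = 5, tf = 26
Numerator = (5+1)*26 = 156
Denominator = 5 + 26 = 31
= 156/31 = 156/31

156/31


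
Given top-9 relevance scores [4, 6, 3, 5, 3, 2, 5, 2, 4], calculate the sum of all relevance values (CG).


Cumulative Gain = sum of relevance scores
Position 1: rel=4, running sum=4
Position 2: rel=6, running sum=10
Position 3: rel=3, running sum=13
Position 4: rel=5, running sum=18
Position 5: rel=3, running sum=21
Position 6: rel=2, running sum=23
Position 7: rel=5, running sum=28
Position 8: rel=2, running sum=30
Position 9: rel=4, running sum=34
CG = 34

34


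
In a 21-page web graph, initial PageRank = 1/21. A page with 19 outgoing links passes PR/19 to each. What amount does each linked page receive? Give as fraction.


Initial PR = 1/21 = 1/21
Outlinks = 19
Contribution per link = PR / outlinks
= 1/21 / 19
= 1/399

1/399


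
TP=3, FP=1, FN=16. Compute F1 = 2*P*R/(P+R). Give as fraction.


F1 = 2 * P * R / (P + R)
P = TP/(TP+FP) = 3/4 = 3/4
R = TP/(TP+FN) = 3/19 = 3/19
2 * P * R = 2 * 3/4 * 3/19 = 9/38
P + R = 3/4 + 3/19 = 69/76
F1 = 9/38 / 69/76 = 6/23

6/23


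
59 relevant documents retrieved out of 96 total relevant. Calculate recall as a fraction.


Recall = retrieved_relevant / total_relevant
= 59 / 96
= 59 / (59 + 37)
= 59/96

59/96


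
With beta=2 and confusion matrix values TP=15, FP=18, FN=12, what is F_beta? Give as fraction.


P = TP/(TP+FP) = 15/33 = 5/11
R = TP/(TP+FN) = 15/27 = 5/9
beta^2 = 2^2 = 4
(1 + beta^2) = 5
Numerator = (1+beta^2)*P*R = 125/99
Denominator = beta^2*P + R = 20/11 + 5/9 = 235/99
F_beta = 25/47

25/47


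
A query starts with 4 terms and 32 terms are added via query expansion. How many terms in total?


Original terms: 4
Expansion terms: 32
Total = 4 + 32 = 36

36


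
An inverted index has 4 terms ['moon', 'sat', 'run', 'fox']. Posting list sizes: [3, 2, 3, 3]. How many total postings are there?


Summing posting list sizes:
'moon': 3 postings
'sat': 2 postings
'run': 3 postings
'fox': 3 postings
Total = 3 + 2 + 3 + 3 = 11

11


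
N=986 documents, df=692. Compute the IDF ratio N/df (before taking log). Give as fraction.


IDF ratio = N / df
= 986 / 692
= 493/346

493/346


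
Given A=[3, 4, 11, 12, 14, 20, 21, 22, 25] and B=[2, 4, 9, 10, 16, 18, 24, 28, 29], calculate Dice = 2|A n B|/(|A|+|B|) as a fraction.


A intersect B = [4]
|A intersect B| = 1
|A| = 9, |B| = 9
Dice = 2*1 / (9+9)
= 2 / 18 = 1/9

1/9


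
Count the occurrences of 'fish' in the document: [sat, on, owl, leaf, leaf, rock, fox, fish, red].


Document has 9 words
Scanning for 'fish':
Found at positions: [7]
Count = 1

1


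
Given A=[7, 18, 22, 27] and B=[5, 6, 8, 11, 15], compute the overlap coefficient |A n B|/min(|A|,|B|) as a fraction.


A intersect B = []
|A intersect B| = 0
min(|A|, |B|) = min(4, 5) = 4
Overlap = 0 / 4 = 0

0


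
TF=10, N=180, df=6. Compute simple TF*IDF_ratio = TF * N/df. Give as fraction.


TF * (N/df)
= 10 * (180/6)
= 10 * 30
= 300

300


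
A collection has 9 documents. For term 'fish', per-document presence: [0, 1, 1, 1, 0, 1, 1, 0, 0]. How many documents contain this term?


Checking each document for 'fish':
Doc 1: absent
Doc 2: present
Doc 3: present
Doc 4: present
Doc 5: absent
Doc 6: present
Doc 7: present
Doc 8: absent
Doc 9: absent
df = sum of presences = 0 + 1 + 1 + 1 + 0 + 1 + 1 + 0 + 0 = 5

5


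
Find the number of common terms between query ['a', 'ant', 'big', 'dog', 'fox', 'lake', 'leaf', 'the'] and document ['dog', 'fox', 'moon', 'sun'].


Query terms: ['a', 'ant', 'big', 'dog', 'fox', 'lake', 'leaf', 'the']
Document terms: ['dog', 'fox', 'moon', 'sun']
Common terms: ['dog', 'fox']
Overlap count = 2

2


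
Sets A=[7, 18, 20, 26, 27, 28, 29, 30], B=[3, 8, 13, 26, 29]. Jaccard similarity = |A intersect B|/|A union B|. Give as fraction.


A intersect B = [26, 29]
|A intersect B| = 2
A union B = [3, 7, 8, 13, 18, 20, 26, 27, 28, 29, 30]
|A union B| = 11
Jaccard = 2/11 = 2/11

2/11


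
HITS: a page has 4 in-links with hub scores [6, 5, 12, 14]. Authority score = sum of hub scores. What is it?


Authority = sum of hub scores of in-linkers
In-link 1: hub score = 6
In-link 2: hub score = 5
In-link 3: hub score = 12
In-link 4: hub score = 14
Authority = 6 + 5 + 12 + 14 = 37

37


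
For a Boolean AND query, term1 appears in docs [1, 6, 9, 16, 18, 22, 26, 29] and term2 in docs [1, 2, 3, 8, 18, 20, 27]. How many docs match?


Boolean AND: find intersection of posting lists
term1 docs: [1, 6, 9, 16, 18, 22, 26, 29]
term2 docs: [1, 2, 3, 8, 18, 20, 27]
Intersection: [1, 18]
|intersection| = 2

2


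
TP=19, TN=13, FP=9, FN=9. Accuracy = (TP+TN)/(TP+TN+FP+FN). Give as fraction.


Accuracy = (TP + TN) / (TP + TN + FP + FN)
TP + TN = 19 + 13 = 32
Total = 19 + 13 + 9 + 9 = 50
Accuracy = 32 / 50 = 16/25

16/25


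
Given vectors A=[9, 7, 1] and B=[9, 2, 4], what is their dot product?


Dot product = sum of element-wise products
A[0]*B[0] = 9*9 = 81
A[1]*B[1] = 7*2 = 14
A[2]*B[2] = 1*4 = 4
Sum = 81 + 14 + 4 = 99

99


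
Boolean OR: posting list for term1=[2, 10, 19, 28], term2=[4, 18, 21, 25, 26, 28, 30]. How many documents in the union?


Boolean OR: find union of posting lists
term1 docs: [2, 10, 19, 28]
term2 docs: [4, 18, 21, 25, 26, 28, 30]
Union: [2, 4, 10, 18, 19, 21, 25, 26, 28, 30]
|union| = 10

10


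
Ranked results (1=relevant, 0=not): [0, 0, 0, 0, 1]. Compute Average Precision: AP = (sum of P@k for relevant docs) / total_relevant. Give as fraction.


Computing P@k for each relevant position:
Position 1: not relevant
Position 2: not relevant
Position 3: not relevant
Position 4: not relevant
Position 5: relevant, P@5 = 1/5 = 1/5
Sum of P@k = 1/5 = 1/5
AP = 1/5 / 1 = 1/5

1/5


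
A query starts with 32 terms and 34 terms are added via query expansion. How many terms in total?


Original terms: 32
Expansion terms: 34
Total = 32 + 34 = 66

66


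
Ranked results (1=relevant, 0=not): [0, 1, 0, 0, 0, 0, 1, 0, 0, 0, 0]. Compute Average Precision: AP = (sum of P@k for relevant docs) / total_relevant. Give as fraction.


Computing P@k for each relevant position:
Position 1: not relevant
Position 2: relevant, P@2 = 1/2 = 1/2
Position 3: not relevant
Position 4: not relevant
Position 5: not relevant
Position 6: not relevant
Position 7: relevant, P@7 = 2/7 = 2/7
Position 8: not relevant
Position 9: not relevant
Position 10: not relevant
Position 11: not relevant
Sum of P@k = 1/2 + 2/7 = 11/14
AP = 11/14 / 2 = 11/28

11/28


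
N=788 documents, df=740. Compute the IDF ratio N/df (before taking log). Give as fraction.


IDF ratio = N / df
= 788 / 740
= 197/185

197/185


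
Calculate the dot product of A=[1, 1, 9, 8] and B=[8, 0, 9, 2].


Dot product = sum of element-wise products
A[0]*B[0] = 1*8 = 8
A[1]*B[1] = 1*0 = 0
A[2]*B[2] = 9*9 = 81
A[3]*B[3] = 8*2 = 16
Sum = 8 + 0 + 81 + 16 = 105

105


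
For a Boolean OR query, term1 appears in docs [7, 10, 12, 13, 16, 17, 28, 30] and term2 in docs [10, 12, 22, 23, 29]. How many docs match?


Boolean OR: find union of posting lists
term1 docs: [7, 10, 12, 13, 16, 17, 28, 30]
term2 docs: [10, 12, 22, 23, 29]
Union: [7, 10, 12, 13, 16, 17, 22, 23, 28, 29, 30]
|union| = 11

11


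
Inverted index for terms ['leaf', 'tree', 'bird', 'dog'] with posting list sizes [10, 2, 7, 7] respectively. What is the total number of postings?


Summing posting list sizes:
'leaf': 10 postings
'tree': 2 postings
'bird': 7 postings
'dog': 7 postings
Total = 10 + 2 + 7 + 7 = 26

26


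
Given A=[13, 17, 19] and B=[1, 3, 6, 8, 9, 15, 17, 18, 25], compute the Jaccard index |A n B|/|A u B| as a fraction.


A intersect B = [17]
|A intersect B| = 1
A union B = [1, 3, 6, 8, 9, 13, 15, 17, 18, 19, 25]
|A union B| = 11
Jaccard = 1/11 = 1/11

1/11


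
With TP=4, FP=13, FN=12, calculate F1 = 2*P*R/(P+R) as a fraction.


F1 = 2 * P * R / (P + R)
P = TP/(TP+FP) = 4/17 = 4/17
R = TP/(TP+FN) = 4/16 = 1/4
2 * P * R = 2 * 4/17 * 1/4 = 2/17
P + R = 4/17 + 1/4 = 33/68
F1 = 2/17 / 33/68 = 8/33

8/33


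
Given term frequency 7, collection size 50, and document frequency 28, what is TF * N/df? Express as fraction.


TF * (N/df)
= 7 * (50/28)
= 7 * 25/14
= 25/2

25/2


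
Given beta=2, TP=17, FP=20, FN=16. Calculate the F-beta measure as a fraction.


P = TP/(TP+FP) = 17/37 = 17/37
R = TP/(TP+FN) = 17/33 = 17/33
beta^2 = 2^2 = 4
(1 + beta^2) = 5
Numerator = (1+beta^2)*P*R = 1445/1221
Denominator = beta^2*P + R = 68/37 + 17/33 = 2873/1221
F_beta = 85/169

85/169


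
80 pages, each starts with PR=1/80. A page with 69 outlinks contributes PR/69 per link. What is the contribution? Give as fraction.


Initial PR = 1/80 = 1/80
Outlinks = 69
Contribution per link = PR / outlinks
= 1/80 / 69
= 1/5520

1/5520


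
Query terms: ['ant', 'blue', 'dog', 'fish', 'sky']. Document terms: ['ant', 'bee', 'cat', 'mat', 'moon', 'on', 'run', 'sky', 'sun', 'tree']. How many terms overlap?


Query terms: ['ant', 'blue', 'dog', 'fish', 'sky']
Document terms: ['ant', 'bee', 'cat', 'mat', 'moon', 'on', 'run', 'sky', 'sun', 'tree']
Common terms: ['ant', 'sky']
Overlap count = 2

2


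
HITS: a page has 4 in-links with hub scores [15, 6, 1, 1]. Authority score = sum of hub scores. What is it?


Authority = sum of hub scores of in-linkers
In-link 1: hub score = 15
In-link 2: hub score = 6
In-link 3: hub score = 1
In-link 4: hub score = 1
Authority = 15 + 6 + 1 + 1 = 23

23


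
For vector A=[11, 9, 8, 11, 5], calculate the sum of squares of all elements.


|A|^2 = sum of squared components
A[0]^2 = 11^2 = 121
A[1]^2 = 9^2 = 81
A[2]^2 = 8^2 = 64
A[3]^2 = 11^2 = 121
A[4]^2 = 5^2 = 25
Sum = 121 + 81 + 64 + 121 + 25 = 412

412


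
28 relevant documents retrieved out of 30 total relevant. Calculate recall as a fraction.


Recall = retrieved_relevant / total_relevant
= 28 / 30
= 28 / (28 + 2)
= 14/15

14/15


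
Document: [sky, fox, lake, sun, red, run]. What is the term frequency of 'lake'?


Document has 6 words
Scanning for 'lake':
Found at positions: [2]
Count = 1

1


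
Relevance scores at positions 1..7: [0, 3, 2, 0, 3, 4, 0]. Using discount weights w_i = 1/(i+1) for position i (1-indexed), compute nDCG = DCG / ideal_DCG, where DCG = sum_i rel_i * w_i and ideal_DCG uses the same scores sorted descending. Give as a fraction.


Position discount weights w_i = 1/(i+1) for i=1..7:
Weights = [1/2, 1/3, 1/4, 1/5, 1/6, 1/7, 1/8]
Actual relevance: [0, 3, 2, 0, 3, 4, 0]
DCG = 0/2 + 3/3 + 2/4 + 0/5 + 3/6 + 4/7 + 0/8 = 18/7
Ideal relevance (sorted desc): [4, 3, 3, 2, 0, 0, 0]
Ideal DCG = 4/2 + 3/3 + 3/4 + 2/5 + 0/6 + 0/7 + 0/8 = 83/20
nDCG = DCG / ideal_DCG = 18/7 / 83/20 = 360/581

360/581


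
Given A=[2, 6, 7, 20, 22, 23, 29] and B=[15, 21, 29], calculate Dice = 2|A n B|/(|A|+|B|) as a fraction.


A intersect B = [29]
|A intersect B| = 1
|A| = 7, |B| = 3
Dice = 2*1 / (7+3)
= 2 / 10 = 1/5

1/5


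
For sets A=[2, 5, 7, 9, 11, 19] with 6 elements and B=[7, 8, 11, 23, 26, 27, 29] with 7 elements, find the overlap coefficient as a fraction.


A intersect B = [7, 11]
|A intersect B| = 2
min(|A|, |B|) = min(6, 7) = 6
Overlap = 2 / 6 = 1/3

1/3


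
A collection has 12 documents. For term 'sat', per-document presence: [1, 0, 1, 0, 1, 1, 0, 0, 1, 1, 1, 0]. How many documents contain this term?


Checking each document for 'sat':
Doc 1: present
Doc 2: absent
Doc 3: present
Doc 4: absent
Doc 5: present
Doc 6: present
Doc 7: absent
Doc 8: absent
Doc 9: present
Doc 10: present
Doc 11: present
Doc 12: absent
df = sum of presences = 1 + 0 + 1 + 0 + 1 + 1 + 0 + 0 + 1 + 1 + 1 + 0 = 7

7


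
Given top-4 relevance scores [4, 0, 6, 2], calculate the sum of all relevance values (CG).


Cumulative Gain = sum of relevance scores
Position 1: rel=4, running sum=4
Position 2: rel=0, running sum=4
Position 3: rel=6, running sum=10
Position 4: rel=2, running sum=12
CG = 12

12


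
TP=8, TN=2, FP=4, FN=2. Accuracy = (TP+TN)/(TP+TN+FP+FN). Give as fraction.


Accuracy = (TP + TN) / (TP + TN + FP + FN)
TP + TN = 8 + 2 = 10
Total = 8 + 2 + 4 + 2 = 16
Accuracy = 10 / 16 = 5/8

5/8


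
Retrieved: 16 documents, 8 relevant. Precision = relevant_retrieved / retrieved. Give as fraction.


Precision = relevant_retrieved / total_retrieved
= 8 / 16
= 8 / (8 + 8)
= 1/2

1/2


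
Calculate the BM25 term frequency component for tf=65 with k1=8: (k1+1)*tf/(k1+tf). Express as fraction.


BM25 TF component = (k1+1)*tf / (k1+tf)
k1 = 8, tf = 65
Numerator = (8+1)*65 = 585
Denominator = 8 + 65 = 73
= 585/73 = 585/73

585/73


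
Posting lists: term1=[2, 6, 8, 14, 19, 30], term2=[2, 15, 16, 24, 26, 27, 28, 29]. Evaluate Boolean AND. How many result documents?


Boolean AND: find intersection of posting lists
term1 docs: [2, 6, 8, 14, 19, 30]
term2 docs: [2, 15, 16, 24, 26, 27, 28, 29]
Intersection: [2]
|intersection| = 1

1


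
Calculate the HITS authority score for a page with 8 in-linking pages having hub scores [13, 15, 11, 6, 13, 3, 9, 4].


Authority = sum of hub scores of in-linkers
In-link 1: hub score = 13
In-link 2: hub score = 15
In-link 3: hub score = 11
In-link 4: hub score = 6
In-link 5: hub score = 13
In-link 6: hub score = 3
In-link 7: hub score = 9
In-link 8: hub score = 4
Authority = 13 + 15 + 11 + 6 + 13 + 3 + 9 + 4 = 74

74


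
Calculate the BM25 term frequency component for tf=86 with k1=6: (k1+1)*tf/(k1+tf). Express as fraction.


BM25 TF component = (k1+1)*tf / (k1+tf)
k1 = 6, tf = 86
Numerator = (6+1)*86 = 602
Denominator = 6 + 86 = 92
= 602/92 = 301/46

301/46


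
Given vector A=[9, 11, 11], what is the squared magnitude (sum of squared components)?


|A|^2 = sum of squared components
A[0]^2 = 9^2 = 81
A[1]^2 = 11^2 = 121
A[2]^2 = 11^2 = 121
Sum = 81 + 121 + 121 = 323

323


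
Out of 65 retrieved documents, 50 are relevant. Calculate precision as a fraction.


Precision = relevant_retrieved / total_retrieved
= 50 / 65
= 50 / (50 + 15)
= 10/13

10/13


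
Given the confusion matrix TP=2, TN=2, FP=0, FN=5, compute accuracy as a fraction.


Accuracy = (TP + TN) / (TP + TN + FP + FN)
TP + TN = 2 + 2 = 4
Total = 2 + 2 + 0 + 5 = 9
Accuracy = 4 / 9 = 4/9

4/9


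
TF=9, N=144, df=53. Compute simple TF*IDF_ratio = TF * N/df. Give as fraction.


TF * (N/df)
= 9 * (144/53)
= 9 * 144/53
= 1296/53

1296/53


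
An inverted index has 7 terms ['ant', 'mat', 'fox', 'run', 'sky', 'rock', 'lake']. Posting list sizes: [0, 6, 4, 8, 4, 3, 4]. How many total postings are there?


Summing posting list sizes:
'ant': 0 postings
'mat': 6 postings
'fox': 4 postings
'run': 8 postings
'sky': 4 postings
'rock': 3 postings
'lake': 4 postings
Total = 0 + 6 + 4 + 8 + 4 + 3 + 4 = 29

29


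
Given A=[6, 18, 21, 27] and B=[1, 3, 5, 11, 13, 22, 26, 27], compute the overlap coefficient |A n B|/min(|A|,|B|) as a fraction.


A intersect B = [27]
|A intersect B| = 1
min(|A|, |B|) = min(4, 8) = 4
Overlap = 1 / 4 = 1/4

1/4


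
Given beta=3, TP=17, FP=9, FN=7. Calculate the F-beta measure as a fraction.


P = TP/(TP+FP) = 17/26 = 17/26
R = TP/(TP+FN) = 17/24 = 17/24
beta^2 = 3^2 = 9
(1 + beta^2) = 10
Numerator = (1+beta^2)*P*R = 1445/312
Denominator = beta^2*P + R = 153/26 + 17/24 = 2057/312
F_beta = 85/121

85/121


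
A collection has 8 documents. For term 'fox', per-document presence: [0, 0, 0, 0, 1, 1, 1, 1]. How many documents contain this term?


Checking each document for 'fox':
Doc 1: absent
Doc 2: absent
Doc 3: absent
Doc 4: absent
Doc 5: present
Doc 6: present
Doc 7: present
Doc 8: present
df = sum of presences = 0 + 0 + 0 + 0 + 1 + 1 + 1 + 1 = 4

4


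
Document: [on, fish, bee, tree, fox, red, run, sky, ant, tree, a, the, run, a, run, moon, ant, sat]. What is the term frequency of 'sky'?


Document has 18 words
Scanning for 'sky':
Found at positions: [7]
Count = 1

1


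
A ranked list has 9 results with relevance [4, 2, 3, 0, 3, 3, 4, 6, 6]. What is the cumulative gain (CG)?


Cumulative Gain = sum of relevance scores
Position 1: rel=4, running sum=4
Position 2: rel=2, running sum=6
Position 3: rel=3, running sum=9
Position 4: rel=0, running sum=9
Position 5: rel=3, running sum=12
Position 6: rel=3, running sum=15
Position 7: rel=4, running sum=19
Position 8: rel=6, running sum=25
Position 9: rel=6, running sum=31
CG = 31

31


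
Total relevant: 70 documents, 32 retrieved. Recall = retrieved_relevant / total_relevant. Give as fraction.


Recall = retrieved_relevant / total_relevant
= 32 / 70
= 32 / (32 + 38)
= 16/35

16/35


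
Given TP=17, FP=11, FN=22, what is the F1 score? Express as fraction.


F1 = 2 * P * R / (P + R)
P = TP/(TP+FP) = 17/28 = 17/28
R = TP/(TP+FN) = 17/39 = 17/39
2 * P * R = 2 * 17/28 * 17/39 = 289/546
P + R = 17/28 + 17/39 = 1139/1092
F1 = 289/546 / 1139/1092 = 34/67

34/67


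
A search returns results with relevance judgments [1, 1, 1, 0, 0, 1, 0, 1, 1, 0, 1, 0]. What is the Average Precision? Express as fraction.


Computing P@k for each relevant position:
Position 1: relevant, P@1 = 1/1 = 1
Position 2: relevant, P@2 = 2/2 = 1
Position 3: relevant, P@3 = 3/3 = 1
Position 4: not relevant
Position 5: not relevant
Position 6: relevant, P@6 = 4/6 = 2/3
Position 7: not relevant
Position 8: relevant, P@8 = 5/8 = 5/8
Position 9: relevant, P@9 = 6/9 = 2/3
Position 10: not relevant
Position 11: relevant, P@11 = 7/11 = 7/11
Position 12: not relevant
Sum of P@k = 1 + 1 + 1 + 2/3 + 5/8 + 2/3 + 7/11 = 1477/264
AP = 1477/264 / 7 = 211/264

211/264


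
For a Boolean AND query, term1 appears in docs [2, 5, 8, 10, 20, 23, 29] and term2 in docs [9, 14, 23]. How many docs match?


Boolean AND: find intersection of posting lists
term1 docs: [2, 5, 8, 10, 20, 23, 29]
term2 docs: [9, 14, 23]
Intersection: [23]
|intersection| = 1

1


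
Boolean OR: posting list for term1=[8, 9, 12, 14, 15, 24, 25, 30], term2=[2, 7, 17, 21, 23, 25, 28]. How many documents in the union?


Boolean OR: find union of posting lists
term1 docs: [8, 9, 12, 14, 15, 24, 25, 30]
term2 docs: [2, 7, 17, 21, 23, 25, 28]
Union: [2, 7, 8, 9, 12, 14, 15, 17, 21, 23, 24, 25, 28, 30]
|union| = 14

14


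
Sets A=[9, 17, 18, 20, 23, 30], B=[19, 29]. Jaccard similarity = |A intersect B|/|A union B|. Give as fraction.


A intersect B = []
|A intersect B| = 0
A union B = [9, 17, 18, 19, 20, 23, 29, 30]
|A union B| = 8
Jaccard = 0/8 = 0

0


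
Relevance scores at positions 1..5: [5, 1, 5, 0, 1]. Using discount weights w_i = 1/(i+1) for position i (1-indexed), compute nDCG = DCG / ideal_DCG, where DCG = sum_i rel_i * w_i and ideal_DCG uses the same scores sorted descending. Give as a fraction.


Position discount weights w_i = 1/(i+1) for i=1..5:
Weights = [1/2, 1/3, 1/4, 1/5, 1/6]
Actual relevance: [5, 1, 5, 0, 1]
DCG = 5/2 + 1/3 + 5/4 + 0/5 + 1/6 = 17/4
Ideal relevance (sorted desc): [5, 5, 1, 1, 0]
Ideal DCG = 5/2 + 5/3 + 1/4 + 1/5 + 0/6 = 277/60
nDCG = DCG / ideal_DCG = 17/4 / 277/60 = 255/277

255/277


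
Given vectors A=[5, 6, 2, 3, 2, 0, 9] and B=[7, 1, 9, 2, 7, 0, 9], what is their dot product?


Dot product = sum of element-wise products
A[0]*B[0] = 5*7 = 35
A[1]*B[1] = 6*1 = 6
A[2]*B[2] = 2*9 = 18
A[3]*B[3] = 3*2 = 6
A[4]*B[4] = 2*7 = 14
A[5]*B[5] = 0*0 = 0
A[6]*B[6] = 9*9 = 81
Sum = 35 + 6 + 18 + 6 + 14 + 0 + 81 = 160

160


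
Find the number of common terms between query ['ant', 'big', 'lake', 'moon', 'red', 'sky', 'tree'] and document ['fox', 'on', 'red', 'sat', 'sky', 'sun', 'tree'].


Query terms: ['ant', 'big', 'lake', 'moon', 'red', 'sky', 'tree']
Document terms: ['fox', 'on', 'red', 'sat', 'sky', 'sun', 'tree']
Common terms: ['red', 'sky', 'tree']
Overlap count = 3

3


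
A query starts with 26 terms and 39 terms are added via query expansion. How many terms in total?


Original terms: 26
Expansion terms: 39
Total = 26 + 39 = 65

65


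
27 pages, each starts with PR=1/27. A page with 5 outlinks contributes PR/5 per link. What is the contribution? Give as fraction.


Initial PR = 1/27 = 1/27
Outlinks = 5
Contribution per link = PR / outlinks
= 1/27 / 5
= 1/135

1/135


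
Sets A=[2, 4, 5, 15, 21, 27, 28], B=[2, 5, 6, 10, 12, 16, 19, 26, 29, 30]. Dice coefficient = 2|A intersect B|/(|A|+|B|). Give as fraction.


A intersect B = [2, 5]
|A intersect B| = 2
|A| = 7, |B| = 10
Dice = 2*2 / (7+10)
= 4 / 17 = 4/17

4/17


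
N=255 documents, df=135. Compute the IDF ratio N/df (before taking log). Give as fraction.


IDF ratio = N / df
= 255 / 135
= 17/9

17/9


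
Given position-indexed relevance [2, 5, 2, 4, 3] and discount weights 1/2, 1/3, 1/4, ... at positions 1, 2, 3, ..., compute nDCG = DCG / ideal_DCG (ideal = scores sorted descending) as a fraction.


Position discount weights w_i = 1/(i+1) for i=1..5:
Weights = [1/2, 1/3, 1/4, 1/5, 1/6]
Actual relevance: [2, 5, 2, 4, 3]
DCG = 2/2 + 5/3 + 2/4 + 4/5 + 3/6 = 67/15
Ideal relevance (sorted desc): [5, 4, 3, 2, 2]
Ideal DCG = 5/2 + 4/3 + 3/4 + 2/5 + 2/6 = 319/60
nDCG = DCG / ideal_DCG = 67/15 / 319/60 = 268/319

268/319


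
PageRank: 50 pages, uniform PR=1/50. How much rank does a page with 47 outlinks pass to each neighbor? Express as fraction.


Initial PR = 1/50 = 1/50
Outlinks = 47
Contribution per link = PR / outlinks
= 1/50 / 47
= 1/2350

1/2350


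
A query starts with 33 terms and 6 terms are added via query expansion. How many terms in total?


Original terms: 33
Expansion terms: 6
Total = 33 + 6 = 39

39


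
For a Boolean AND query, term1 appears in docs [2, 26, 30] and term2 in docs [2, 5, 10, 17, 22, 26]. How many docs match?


Boolean AND: find intersection of posting lists
term1 docs: [2, 26, 30]
term2 docs: [2, 5, 10, 17, 22, 26]
Intersection: [2, 26]
|intersection| = 2

2


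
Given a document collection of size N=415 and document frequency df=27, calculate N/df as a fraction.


IDF ratio = N / df
= 415 / 27
= 415/27

415/27


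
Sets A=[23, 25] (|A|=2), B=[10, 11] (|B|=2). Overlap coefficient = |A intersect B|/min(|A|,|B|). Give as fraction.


A intersect B = []
|A intersect B| = 0
min(|A|, |B|) = min(2, 2) = 2
Overlap = 0 / 2 = 0

0


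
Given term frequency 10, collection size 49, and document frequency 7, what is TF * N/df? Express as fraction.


TF * (N/df)
= 10 * (49/7)
= 10 * 7
= 70

70


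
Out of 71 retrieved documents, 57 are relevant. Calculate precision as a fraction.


Precision = relevant_retrieved / total_retrieved
= 57 / 71
= 57 / (57 + 14)
= 57/71

57/71


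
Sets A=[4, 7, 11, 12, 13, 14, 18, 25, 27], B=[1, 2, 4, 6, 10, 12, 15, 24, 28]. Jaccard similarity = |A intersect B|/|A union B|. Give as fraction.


A intersect B = [4, 12]
|A intersect B| = 2
A union B = [1, 2, 4, 6, 7, 10, 11, 12, 13, 14, 15, 18, 24, 25, 27, 28]
|A union B| = 16
Jaccard = 2/16 = 1/8

1/8


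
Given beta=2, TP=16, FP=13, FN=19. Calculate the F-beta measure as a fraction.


P = TP/(TP+FP) = 16/29 = 16/29
R = TP/(TP+FN) = 16/35 = 16/35
beta^2 = 2^2 = 4
(1 + beta^2) = 5
Numerator = (1+beta^2)*P*R = 256/203
Denominator = beta^2*P + R = 64/29 + 16/35 = 2704/1015
F_beta = 80/169

80/169


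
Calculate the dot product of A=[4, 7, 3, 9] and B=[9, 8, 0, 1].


Dot product = sum of element-wise products
A[0]*B[0] = 4*9 = 36
A[1]*B[1] = 7*8 = 56
A[2]*B[2] = 3*0 = 0
A[3]*B[3] = 9*1 = 9
Sum = 36 + 56 + 0 + 9 = 101

101


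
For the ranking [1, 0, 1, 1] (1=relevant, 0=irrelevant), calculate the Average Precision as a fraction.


Computing P@k for each relevant position:
Position 1: relevant, P@1 = 1/1 = 1
Position 2: not relevant
Position 3: relevant, P@3 = 2/3 = 2/3
Position 4: relevant, P@4 = 3/4 = 3/4
Sum of P@k = 1 + 2/3 + 3/4 = 29/12
AP = 29/12 / 3 = 29/36

29/36


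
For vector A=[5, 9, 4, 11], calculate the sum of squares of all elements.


|A|^2 = sum of squared components
A[0]^2 = 5^2 = 25
A[1]^2 = 9^2 = 81
A[2]^2 = 4^2 = 16
A[3]^2 = 11^2 = 121
Sum = 25 + 81 + 16 + 121 = 243

243


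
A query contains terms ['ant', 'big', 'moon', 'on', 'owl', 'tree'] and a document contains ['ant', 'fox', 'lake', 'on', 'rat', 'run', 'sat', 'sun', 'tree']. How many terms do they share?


Query terms: ['ant', 'big', 'moon', 'on', 'owl', 'tree']
Document terms: ['ant', 'fox', 'lake', 'on', 'rat', 'run', 'sat', 'sun', 'tree']
Common terms: ['ant', 'on', 'tree']
Overlap count = 3

3


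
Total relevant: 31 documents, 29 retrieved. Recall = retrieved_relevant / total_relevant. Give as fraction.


Recall = retrieved_relevant / total_relevant
= 29 / 31
= 29 / (29 + 2)
= 29/31

29/31


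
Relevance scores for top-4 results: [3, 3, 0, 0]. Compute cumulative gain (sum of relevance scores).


Cumulative Gain = sum of relevance scores
Position 1: rel=3, running sum=3
Position 2: rel=3, running sum=6
Position 3: rel=0, running sum=6
Position 4: rel=0, running sum=6
CG = 6

6


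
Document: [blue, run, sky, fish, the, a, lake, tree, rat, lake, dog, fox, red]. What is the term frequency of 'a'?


Document has 13 words
Scanning for 'a':
Found at positions: [5]
Count = 1

1


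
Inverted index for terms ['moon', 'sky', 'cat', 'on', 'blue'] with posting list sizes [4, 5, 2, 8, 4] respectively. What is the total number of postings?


Summing posting list sizes:
'moon': 4 postings
'sky': 5 postings
'cat': 2 postings
'on': 8 postings
'blue': 4 postings
Total = 4 + 5 + 2 + 8 + 4 = 23

23


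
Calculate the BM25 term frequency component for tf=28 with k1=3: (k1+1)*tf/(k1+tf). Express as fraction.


BM25 TF component = (k1+1)*tf / (k1+tf)
k1 = 3, tf = 28
Numerator = (3+1)*28 = 112
Denominator = 3 + 28 = 31
= 112/31 = 112/31

112/31


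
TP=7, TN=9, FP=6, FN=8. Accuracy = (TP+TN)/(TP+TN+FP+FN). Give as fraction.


Accuracy = (TP + TN) / (TP + TN + FP + FN)
TP + TN = 7 + 9 = 16
Total = 7 + 9 + 6 + 8 = 30
Accuracy = 16 / 30 = 8/15

8/15


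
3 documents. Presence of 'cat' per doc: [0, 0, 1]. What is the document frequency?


Checking each document for 'cat':
Doc 1: absent
Doc 2: absent
Doc 3: present
df = sum of presences = 0 + 0 + 1 = 1

1
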